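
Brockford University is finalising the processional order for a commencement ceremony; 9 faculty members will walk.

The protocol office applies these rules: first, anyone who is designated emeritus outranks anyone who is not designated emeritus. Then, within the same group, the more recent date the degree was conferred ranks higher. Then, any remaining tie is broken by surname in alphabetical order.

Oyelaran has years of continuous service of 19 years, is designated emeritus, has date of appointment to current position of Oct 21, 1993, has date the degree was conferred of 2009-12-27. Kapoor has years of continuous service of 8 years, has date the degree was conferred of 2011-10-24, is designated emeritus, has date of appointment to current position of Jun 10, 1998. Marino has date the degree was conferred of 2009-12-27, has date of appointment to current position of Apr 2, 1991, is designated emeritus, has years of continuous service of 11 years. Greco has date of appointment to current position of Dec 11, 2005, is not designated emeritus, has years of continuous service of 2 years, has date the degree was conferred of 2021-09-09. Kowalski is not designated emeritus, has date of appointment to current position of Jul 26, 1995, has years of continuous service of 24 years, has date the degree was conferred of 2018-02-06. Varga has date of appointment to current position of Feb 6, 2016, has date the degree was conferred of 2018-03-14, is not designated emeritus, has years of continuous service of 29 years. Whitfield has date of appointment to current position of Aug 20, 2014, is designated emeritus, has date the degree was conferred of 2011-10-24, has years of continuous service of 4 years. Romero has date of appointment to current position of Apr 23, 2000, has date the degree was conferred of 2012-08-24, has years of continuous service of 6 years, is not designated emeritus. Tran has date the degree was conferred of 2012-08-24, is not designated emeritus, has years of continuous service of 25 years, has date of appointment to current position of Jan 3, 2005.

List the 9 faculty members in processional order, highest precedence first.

Kapoor, Whitfield, Marino, Oyelaran, Greco, Varga, Kowalski, Romero, Tran

By the first rule: Kapoor, Whitfield, Marino and Oyelaran (each designated emeritus); then Greco, Varga, Kowalski, Romero and Tran (each not designated emeritus).
Among Kapoor, Whitfield, Marino and Oyelaran, by date the degree was conferred (later first): Kapoor and Whitfield (2011-10-24) before Marino and Oyelaran (2009-12-27).
Among Kapoor and Whitfield, alphabetically by surname: Kapoor before Whitfield.
Among Marino and Oyelaran, alphabetically by surname: Marino before Oyelaran.
Among Greco, Varga, Kowalski, Romero and Tran, by date the degree was conferred (later first): Greco (2021-09-09) before Varga (2018-03-14) before Kowalski (2018-02-06) before Romero and Tran (2012-08-24).
Among Romero and Tran, alphabetically by surname: Romero before Tran.
Full order: Kapoor, Whitfield, Marino, Oyelaran, Greco, Varga, Kowalski, Romero, Tran.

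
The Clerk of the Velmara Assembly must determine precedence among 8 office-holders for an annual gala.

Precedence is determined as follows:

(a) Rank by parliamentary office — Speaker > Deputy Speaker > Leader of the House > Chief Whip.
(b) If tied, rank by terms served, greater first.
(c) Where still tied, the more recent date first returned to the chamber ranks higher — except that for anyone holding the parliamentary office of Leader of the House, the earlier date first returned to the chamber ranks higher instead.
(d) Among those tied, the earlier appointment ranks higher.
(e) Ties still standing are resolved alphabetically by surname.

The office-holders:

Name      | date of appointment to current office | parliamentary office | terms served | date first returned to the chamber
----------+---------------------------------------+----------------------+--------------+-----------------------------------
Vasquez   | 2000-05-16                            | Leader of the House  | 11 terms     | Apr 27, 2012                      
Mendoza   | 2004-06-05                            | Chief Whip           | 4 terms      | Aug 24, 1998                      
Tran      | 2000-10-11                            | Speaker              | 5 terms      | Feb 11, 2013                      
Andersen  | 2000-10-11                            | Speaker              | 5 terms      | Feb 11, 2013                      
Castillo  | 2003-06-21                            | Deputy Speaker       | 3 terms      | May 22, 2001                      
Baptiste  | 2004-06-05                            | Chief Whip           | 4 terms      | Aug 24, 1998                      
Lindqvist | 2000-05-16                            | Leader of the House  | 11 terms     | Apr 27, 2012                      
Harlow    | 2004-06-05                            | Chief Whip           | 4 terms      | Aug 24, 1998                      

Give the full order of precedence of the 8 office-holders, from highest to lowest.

By parliamentary office: Andersen and Tran (Speaker); then Castillo (Deputy Speaker); then Lindqvist and Vasquez (Leader of the House); then Baptiste, Harlow and Mendoza (Chief Whip).
Andersen and Tran both have terms served 5 terms, so the next rule applies.
Andersen and Tran both have date first returned to the chamber Feb 11, 2013, so the next rule applies.
Andersen and Tran both have date of appointment to current office 2000-10-11, so the next rule applies.
Among Andersen and Tran, alphabetically by surname: Andersen before Tran.
Lindqvist and Vasquez both have terms served 11 terms, so the next rule applies.
Lindqvist and Vasquez both have date first returned to the chamber Apr 27, 2012, so the next rule applies.
Lindqvist and Vasquez both have date of appointment to current office 2000-05-16, so the next rule applies.
Among Lindqvist and Vasquez, alphabetically by surname: Lindqvist before Vasquez.
Baptiste, Harlow and Mendoza all have terms served 4 terms, so the next rule applies.
Baptiste, Harlow and Mendoza all have date first returned to the chamber Aug 24, 1998, so the next rule applies.
Baptiste, Harlow and Mendoza all have date of appointment to current office 2004-06-05, so the next rule applies.
Among Baptiste, Harlow and Mendoza, alphabetically by surname: Baptiste before Harlow before Mendoza.
Full order: Andersen, Tran, Castillo, Lindqvist, Vasquez, Baptiste, Harlow, Mendoza.

Andersen, Tran, Castillo, Lindqvist, Vasquez, Baptiste, Harlow, Mendoza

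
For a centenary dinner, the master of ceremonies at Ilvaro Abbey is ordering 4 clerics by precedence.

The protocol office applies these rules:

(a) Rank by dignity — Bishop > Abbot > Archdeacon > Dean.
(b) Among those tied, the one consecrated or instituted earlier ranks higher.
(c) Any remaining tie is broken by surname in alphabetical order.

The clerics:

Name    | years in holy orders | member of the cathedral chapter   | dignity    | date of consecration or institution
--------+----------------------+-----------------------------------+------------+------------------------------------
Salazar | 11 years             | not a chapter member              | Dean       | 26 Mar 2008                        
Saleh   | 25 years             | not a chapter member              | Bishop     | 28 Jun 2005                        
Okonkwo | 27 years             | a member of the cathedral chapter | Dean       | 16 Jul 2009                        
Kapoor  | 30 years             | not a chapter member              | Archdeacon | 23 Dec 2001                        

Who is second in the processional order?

By dignity: Saleh (Bishop); then Kapoor (Archdeacon); then Salazar and Okonkwo (Dean).
Among Salazar and Okonkwo, by date of consecration or institution (earlier first): Salazar (26 Mar 2008) before Okonkwo (16 Jul 2009).
Order: Saleh, Kapoor, Salazar, Okonkwo.

Kapoor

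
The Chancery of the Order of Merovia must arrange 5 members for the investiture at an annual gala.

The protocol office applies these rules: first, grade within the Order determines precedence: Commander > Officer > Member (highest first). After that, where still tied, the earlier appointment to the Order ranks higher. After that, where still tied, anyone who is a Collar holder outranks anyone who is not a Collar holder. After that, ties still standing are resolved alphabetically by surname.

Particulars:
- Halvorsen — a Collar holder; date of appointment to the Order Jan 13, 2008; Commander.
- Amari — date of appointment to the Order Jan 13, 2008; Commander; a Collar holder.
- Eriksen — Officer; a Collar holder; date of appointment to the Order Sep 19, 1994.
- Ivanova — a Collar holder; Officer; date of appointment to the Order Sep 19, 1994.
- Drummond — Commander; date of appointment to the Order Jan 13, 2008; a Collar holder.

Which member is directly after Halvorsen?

By grade within the Order: Amari, Drummond and Halvorsen (Commander); then Eriksen and Ivanova (Officer).
Amari, Drummond and Halvorsen all have date of appointment to the Order Jan 13, 2008, so the next rule applies.
Amari, Drummond and Halvorsen are each a Collar holder, so the next rule applies.
Among Amari, Drummond and Halvorsen, alphabetically by surname: Amari before Drummond before Halvorsen.
Eriksen and Ivanova both have date of appointment to the Order Sep 19, 1994, so the next rule applies.
Eriksen and Ivanova are each a Collar holder, so the next rule applies.
Among Eriksen and Ivanova, alphabetically by surname: Eriksen before Ivanova.
Order: Amari, Drummond, Halvorsen, Eriksen, Ivanova.

Eriksen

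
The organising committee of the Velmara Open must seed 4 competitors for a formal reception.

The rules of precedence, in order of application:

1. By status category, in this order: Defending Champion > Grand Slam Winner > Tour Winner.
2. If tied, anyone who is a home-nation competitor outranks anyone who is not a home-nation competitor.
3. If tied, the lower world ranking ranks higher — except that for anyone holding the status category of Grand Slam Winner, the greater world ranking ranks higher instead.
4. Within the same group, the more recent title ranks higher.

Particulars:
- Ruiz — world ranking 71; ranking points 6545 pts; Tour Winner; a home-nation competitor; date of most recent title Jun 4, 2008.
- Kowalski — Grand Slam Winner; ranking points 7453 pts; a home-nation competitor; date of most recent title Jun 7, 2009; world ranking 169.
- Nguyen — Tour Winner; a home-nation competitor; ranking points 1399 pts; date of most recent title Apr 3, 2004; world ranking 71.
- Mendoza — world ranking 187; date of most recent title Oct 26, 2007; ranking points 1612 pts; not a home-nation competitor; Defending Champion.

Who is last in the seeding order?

By status category: Mendoza (Defending Champion); then Kowalski (Grand Slam Winner); then Ruiz and Nguyen (Tour Winner).
Ruiz and Nguyen are each a home-nation competitor, so the next rule applies.
Ruiz and Nguyen both have world ranking 71, so the next rule applies.
Among Ruiz and Nguyen, by date of most recent title (later first): Ruiz (Jun 4, 2008) before Nguyen (Apr 3, 2004).
Order: Mendoza, Kowalski, Ruiz, Nguyen.

Nguyen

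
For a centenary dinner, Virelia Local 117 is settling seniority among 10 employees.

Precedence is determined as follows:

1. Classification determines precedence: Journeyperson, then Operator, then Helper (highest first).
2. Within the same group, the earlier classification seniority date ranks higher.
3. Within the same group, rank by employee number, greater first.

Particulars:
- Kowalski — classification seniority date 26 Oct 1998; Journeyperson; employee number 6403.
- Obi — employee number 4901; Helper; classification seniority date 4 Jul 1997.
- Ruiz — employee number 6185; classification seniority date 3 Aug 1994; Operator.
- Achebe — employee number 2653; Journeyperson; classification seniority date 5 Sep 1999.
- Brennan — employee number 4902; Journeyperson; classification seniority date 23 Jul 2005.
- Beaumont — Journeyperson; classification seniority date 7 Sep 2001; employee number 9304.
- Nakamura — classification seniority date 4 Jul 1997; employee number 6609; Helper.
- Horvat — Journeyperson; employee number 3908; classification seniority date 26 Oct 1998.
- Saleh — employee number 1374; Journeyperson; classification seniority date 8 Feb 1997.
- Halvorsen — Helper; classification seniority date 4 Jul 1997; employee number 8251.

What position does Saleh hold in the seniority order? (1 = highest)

1

By classification: Saleh, Kowalski, Horvat, Achebe, Beaumont and Brennan (Journeyperson); then Ruiz (Operator); then Halvorsen, Nakamura and Obi (Helper).
Among Saleh, Kowalski, Horvat, Achebe, Beaumont and Brennan, by classification seniority date (earlier first): Saleh (8 Feb 1997) before Kowalski and Horvat (26 Oct 1998) before Achebe (5 Sep 1999) before Beaumont (7 Sep 2001) before Brennan (23 Jul 2005).
Among Kowalski and Horvat, by employee number (higher first): Kowalski (6403) before Horvat (3908).
Halvorsen, Nakamura and Obi all have classification seniority date 4 Jul 1997, so the next rule applies.
Among Halvorsen, Nakamura and Obi, by employee number (higher first): Halvorsen (8251) before Nakamura (6609) before Obi (4901).
Order: Saleh, Kowalski, Horvat, Achebe, Beaumont, Brennan, Ruiz, Halvorsen, Nakamura, Obi. So position 1.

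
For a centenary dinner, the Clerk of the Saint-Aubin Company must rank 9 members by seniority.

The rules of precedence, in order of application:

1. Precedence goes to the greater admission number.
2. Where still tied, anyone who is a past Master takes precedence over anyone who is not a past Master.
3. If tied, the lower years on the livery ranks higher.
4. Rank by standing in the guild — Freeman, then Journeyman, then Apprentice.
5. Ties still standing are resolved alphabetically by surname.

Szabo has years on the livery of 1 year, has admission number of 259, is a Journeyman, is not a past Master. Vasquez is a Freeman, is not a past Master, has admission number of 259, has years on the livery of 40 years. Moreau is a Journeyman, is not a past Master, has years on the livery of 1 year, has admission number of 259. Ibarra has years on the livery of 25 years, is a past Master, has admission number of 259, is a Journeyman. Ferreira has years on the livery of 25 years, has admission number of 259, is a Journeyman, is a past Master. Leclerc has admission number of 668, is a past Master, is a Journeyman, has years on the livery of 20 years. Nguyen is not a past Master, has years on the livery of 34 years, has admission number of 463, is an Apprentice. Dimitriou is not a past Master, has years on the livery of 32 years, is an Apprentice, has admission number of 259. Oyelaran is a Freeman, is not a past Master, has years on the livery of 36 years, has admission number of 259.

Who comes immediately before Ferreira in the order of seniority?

Nguyen

By admission number (higher first): Leclerc (668); then Nguyen (463); then Ferreira, Ibarra, Moreau, Szabo, Dimitriou, Oyelaran and Vasquez (each 259).
Among Ferreira, Ibarra, Moreau, Szabo, Dimitriou, Oyelaran and Vasquez, a past Master before not a past Master: Ferreira and Ibarra (a past Master) before Moreau, Szabo, Dimitriou, Oyelaran and Vasquez (not a past Master).
Ferreira and Ibarra both have years on the livery 25 years, so the next rule applies.
Ferreira and Ibarra are each Journeyman, so the next rule applies.
Among Ferreira and Ibarra, alphabetically by surname: Ferreira before Ibarra.
Among Moreau, Szabo, Dimitriou, Oyelaran and Vasquez, by years on the livery (lower first): Moreau and Szabo (1 year) before Dimitriou (32 years) before Oyelaran (36 years) before Vasquez (40 years).
Moreau and Szabo are each Journeyman, so the next rule applies.
Among Moreau and Szabo, alphabetically by surname: Moreau before Szabo.
Order: Leclerc, Nguyen, Ferreira, Ibarra, Moreau, Szabo, Dimitriou, Oyelaran, Vasquez.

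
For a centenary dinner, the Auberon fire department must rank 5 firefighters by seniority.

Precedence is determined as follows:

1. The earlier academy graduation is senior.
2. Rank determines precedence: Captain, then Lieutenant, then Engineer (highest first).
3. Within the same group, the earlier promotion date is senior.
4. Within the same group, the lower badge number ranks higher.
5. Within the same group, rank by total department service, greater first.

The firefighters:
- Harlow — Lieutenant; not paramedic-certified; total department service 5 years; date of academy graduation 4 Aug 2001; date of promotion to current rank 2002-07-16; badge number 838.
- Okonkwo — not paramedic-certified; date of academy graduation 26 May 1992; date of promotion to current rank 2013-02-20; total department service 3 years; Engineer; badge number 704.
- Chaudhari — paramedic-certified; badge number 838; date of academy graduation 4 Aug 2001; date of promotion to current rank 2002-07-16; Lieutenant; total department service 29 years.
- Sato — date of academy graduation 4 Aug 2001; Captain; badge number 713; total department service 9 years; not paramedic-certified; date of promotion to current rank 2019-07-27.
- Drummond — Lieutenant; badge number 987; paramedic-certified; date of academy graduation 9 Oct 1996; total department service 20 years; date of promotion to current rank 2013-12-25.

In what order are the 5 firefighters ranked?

Okonkwo, Drummond, Sato, Chaudhari, Harlow

By date of academy graduation (earlier first): Okonkwo (26 May 1992); then Drummond (9 Oct 1996); then Sato, Chaudhari and Harlow (each 4 Aug 2001).
Among Sato, Chaudhari and Harlow, by rank: Sato (Captain) before Chaudhari and Harlow (Lieutenant).
Chaudhari and Harlow both have date of promotion to current rank 2002-07-16, so the next rule applies.
Chaudhari and Harlow both have badge number 838, so the next rule applies.
Among Chaudhari and Harlow, by total department service (higher first): Chaudhari (29 years) before Harlow (5 years).
Full order: Okonkwo, Drummond, Sato, Chaudhari, Harlow.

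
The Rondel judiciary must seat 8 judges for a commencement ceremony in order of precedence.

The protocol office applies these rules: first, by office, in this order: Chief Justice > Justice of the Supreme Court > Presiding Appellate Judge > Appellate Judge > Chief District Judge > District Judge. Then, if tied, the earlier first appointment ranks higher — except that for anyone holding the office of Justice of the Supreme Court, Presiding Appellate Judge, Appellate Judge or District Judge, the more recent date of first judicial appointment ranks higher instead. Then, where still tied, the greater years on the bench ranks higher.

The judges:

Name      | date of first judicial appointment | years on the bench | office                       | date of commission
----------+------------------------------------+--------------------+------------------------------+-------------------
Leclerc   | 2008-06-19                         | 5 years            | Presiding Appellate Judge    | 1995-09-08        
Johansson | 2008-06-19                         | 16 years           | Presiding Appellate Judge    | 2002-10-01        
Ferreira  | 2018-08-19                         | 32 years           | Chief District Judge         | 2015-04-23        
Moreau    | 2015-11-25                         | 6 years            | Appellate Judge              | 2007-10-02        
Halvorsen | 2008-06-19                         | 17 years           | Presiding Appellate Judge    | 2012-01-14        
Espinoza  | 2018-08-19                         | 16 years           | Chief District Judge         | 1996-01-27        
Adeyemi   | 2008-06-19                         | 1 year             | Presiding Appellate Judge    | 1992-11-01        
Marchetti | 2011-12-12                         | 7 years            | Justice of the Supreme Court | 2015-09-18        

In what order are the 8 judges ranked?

Marchetti, Halvorsen, Johansson, Leclerc, Adeyemi, Moreau, Ferreira, Espinoza

By office: Marchetti (Justice of the Supreme Court); then Halvorsen, Johansson, Leclerc and Adeyemi (Presiding Appellate Judge); then Moreau (Appellate Judge); then Ferreira and Espinoza (Chief District Judge).
Halvorsen, Johansson, Leclerc and Adeyemi all have date of first judicial appointment 2008-06-19, so the next rule applies.
Among Halvorsen, Johansson, Leclerc and Adeyemi, by years on the bench (higher first): Halvorsen (17 years) before Johansson (16 years) before Leclerc (5 years) before Adeyemi (1 year).
Ferreira and Espinoza both have date of first judicial appointment 2018-08-19, so the next rule applies.
Among Ferreira and Espinoza, by years on the bench (higher first): Ferreira (32 years) before Espinoza (16 years).
Full order: Marchetti, Halvorsen, Johansson, Leclerc, Adeyemi, Moreau, Ferreira, Espinoza.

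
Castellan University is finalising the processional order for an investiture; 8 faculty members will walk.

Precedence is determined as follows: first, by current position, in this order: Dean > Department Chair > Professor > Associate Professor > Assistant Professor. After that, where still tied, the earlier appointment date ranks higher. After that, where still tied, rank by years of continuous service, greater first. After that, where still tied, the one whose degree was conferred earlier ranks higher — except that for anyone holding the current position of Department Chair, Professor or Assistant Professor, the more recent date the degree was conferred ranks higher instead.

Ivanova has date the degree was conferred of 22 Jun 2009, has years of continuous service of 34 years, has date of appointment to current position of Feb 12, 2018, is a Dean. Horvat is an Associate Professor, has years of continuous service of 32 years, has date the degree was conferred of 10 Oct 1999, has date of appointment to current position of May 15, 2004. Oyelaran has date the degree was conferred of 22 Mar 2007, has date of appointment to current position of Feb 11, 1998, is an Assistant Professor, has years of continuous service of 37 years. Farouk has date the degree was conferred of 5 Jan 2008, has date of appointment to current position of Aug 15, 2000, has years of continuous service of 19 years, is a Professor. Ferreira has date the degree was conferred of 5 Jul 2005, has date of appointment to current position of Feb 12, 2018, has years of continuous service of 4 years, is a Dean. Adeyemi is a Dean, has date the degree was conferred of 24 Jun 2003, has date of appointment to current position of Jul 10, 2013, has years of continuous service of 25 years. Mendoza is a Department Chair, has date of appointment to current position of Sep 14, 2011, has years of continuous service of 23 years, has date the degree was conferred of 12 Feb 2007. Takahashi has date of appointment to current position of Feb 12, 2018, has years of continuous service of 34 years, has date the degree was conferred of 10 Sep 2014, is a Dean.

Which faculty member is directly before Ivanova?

Adeyemi

By current position: Adeyemi, Ivanova, Takahashi and Ferreira (Dean); then Mendoza (Department Chair); then Farouk (Professor); then Horvat (Associate Professor); then Oyelaran (Assistant Professor).
Among Adeyemi, Ivanova, Takahashi and Ferreira, by date of appointment to current position (earlier first): Adeyemi (Jul 10, 2013) before Ivanova, Takahashi and Ferreira (Feb 12, 2018).
Among Ivanova, Takahashi and Ferreira, by years of continuous service (higher first): Ivanova and Takahashi (34 years) before Ferreira (4 years).
Among Ivanova and Takahashi, by date the degree was conferred (earlier first): Ivanova (22 Jun 2009) before Takahashi (10 Sep 2014).
Order: Adeyemi, Ivanova, Takahashi, Ferreira, Mendoza, Farouk, Horvat, Oyelaran.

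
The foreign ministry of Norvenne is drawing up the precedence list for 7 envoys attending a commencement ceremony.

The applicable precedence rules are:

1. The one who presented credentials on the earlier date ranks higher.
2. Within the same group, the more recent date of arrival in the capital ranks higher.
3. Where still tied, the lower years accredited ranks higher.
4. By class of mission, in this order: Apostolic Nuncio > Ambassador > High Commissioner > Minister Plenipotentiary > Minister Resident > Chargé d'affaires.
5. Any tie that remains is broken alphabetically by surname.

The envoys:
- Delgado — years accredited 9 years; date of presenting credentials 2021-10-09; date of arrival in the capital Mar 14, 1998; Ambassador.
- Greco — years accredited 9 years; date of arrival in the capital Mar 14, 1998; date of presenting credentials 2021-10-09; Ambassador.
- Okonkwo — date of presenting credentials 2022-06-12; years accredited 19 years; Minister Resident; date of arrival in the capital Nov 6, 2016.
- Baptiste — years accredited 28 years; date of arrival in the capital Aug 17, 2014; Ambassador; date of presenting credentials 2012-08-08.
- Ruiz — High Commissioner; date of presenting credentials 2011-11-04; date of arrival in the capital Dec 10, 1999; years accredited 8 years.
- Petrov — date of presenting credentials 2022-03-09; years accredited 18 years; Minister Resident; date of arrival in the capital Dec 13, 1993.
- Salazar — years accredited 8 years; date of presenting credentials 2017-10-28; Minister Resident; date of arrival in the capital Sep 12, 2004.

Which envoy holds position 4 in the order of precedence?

Delgado

By date of presenting credentials (earlier first): Ruiz (2011-11-04); then Baptiste (2012-08-08); then Salazar (2017-10-28); then Delgado and Greco (both 2021-10-09); then Petrov (2022-03-09); then Okonkwo (2022-06-12).
Delgado and Greco both have date of arrival in the capital Mar 14, 1998, so the next rule applies.
Delgado and Greco both have years accredited 9 years, so the next rule applies.
Delgado and Greco are each Ambassador, so the next rule applies.
Among Delgado and Greco, alphabetically by surname: Delgado before Greco.
Order: Ruiz, Baptiste, Salazar, Delgado, Greco, Petrov, Okonkwo.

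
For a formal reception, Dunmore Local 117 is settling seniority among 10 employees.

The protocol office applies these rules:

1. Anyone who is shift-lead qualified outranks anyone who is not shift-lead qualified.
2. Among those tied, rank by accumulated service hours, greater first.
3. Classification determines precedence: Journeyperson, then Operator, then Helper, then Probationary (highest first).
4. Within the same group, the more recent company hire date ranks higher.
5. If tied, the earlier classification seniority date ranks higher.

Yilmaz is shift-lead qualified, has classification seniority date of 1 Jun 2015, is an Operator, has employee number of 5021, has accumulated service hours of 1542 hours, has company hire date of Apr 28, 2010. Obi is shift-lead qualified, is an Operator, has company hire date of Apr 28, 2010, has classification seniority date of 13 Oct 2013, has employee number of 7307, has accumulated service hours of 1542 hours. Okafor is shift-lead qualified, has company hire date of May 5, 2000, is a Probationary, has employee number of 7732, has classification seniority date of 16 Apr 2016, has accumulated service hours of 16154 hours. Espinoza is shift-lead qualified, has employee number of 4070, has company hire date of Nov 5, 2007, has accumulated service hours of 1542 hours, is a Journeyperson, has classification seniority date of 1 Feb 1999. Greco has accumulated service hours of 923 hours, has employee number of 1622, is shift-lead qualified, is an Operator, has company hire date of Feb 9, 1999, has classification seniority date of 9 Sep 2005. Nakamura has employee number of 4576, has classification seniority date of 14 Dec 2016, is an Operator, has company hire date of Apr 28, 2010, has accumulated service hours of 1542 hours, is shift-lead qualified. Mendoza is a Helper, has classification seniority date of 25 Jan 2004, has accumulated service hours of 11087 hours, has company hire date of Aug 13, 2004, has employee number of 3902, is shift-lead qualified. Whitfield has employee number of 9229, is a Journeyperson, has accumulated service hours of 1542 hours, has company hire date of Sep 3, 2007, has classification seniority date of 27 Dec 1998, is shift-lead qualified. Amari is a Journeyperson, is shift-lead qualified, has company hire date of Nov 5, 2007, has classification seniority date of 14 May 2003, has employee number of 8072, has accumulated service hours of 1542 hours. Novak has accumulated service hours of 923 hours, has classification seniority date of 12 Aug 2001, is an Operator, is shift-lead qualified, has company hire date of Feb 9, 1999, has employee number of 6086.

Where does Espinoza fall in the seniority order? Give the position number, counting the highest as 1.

By the first rule: Okafor, Mendoza, Espinoza, Amari, Whitfield, Obi, Yilmaz, Nakamura, Novak and Greco (each shift-lead qualified).
Among Okafor, Mendoza, Espinoza, Amari, Whitfield, Obi, Yilmaz, Nakamura, Novak and Greco, by accumulated service hours (higher first): Okafor (16154 hours) before Mendoza (11087 hours) before Espinoza, Amari, Whitfield, Obi, Yilmaz and Nakamura (1542 hours) before Novak and Greco (923 hours).
Among Espinoza, Amari, Whitfield, Obi, Yilmaz and Nakamura, by classification: Espinoza, Amari and Whitfield (Journeyperson) before Obi, Yilmaz and Nakamura (Operator).
Among Espinoza, Amari and Whitfield, by company hire date (later first): Espinoza and Amari (Nov 5, 2007) before Whitfield (Sep 3, 2007).
Among Espinoza and Amari, by classification seniority date (earlier first): Espinoza (1 Feb 1999) before Amari (14 May 2003).
Obi, Yilmaz and Nakamura all have company hire date Apr 28, 2010, so the next rule applies.
Among Obi, Yilmaz and Nakamura, by classification seniority date (earlier first): Obi (13 Oct 2013) before Yilmaz (1 Jun 2015) before Nakamura (14 Dec 2016).
Novak and Greco are each Operator, so the next rule applies.
Novak and Greco both have company hire date Feb 9, 1999, so the next rule applies.
Among Novak and Greco, by classification seniority date (earlier first): Novak (12 Aug 2001) before Greco (9 Sep 2005).
Order: Okafor, Mendoza, Espinoza, Amari, Whitfield, Obi, Yilmaz, Nakamura, Novak, Greco. So position 3.

3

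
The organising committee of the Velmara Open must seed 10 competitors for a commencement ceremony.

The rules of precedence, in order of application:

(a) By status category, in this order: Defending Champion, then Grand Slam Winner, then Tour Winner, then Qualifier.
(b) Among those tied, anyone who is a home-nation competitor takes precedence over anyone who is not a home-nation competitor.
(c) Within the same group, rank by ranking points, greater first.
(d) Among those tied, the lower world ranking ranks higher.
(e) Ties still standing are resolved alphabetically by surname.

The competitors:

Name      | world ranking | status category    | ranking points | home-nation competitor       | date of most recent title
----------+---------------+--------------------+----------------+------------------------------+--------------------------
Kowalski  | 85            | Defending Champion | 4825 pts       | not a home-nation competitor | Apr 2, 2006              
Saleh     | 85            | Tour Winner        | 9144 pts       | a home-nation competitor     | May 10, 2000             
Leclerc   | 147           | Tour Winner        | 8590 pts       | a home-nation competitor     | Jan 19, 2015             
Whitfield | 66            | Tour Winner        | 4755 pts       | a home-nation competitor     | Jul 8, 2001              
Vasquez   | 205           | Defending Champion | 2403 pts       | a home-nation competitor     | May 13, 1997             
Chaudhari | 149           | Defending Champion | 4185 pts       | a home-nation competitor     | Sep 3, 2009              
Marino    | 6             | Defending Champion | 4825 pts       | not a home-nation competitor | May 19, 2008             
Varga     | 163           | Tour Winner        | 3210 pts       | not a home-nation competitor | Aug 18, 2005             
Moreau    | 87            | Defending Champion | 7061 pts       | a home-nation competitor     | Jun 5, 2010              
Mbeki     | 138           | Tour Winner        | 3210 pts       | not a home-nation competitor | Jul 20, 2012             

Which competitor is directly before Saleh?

By status category: Moreau, Chaudhari, Vasquez, Marino and Kowalski (Defending Champion); then Saleh, Leclerc, Whitfield, Mbeki and Varga (Tour Winner).
Among Moreau, Chaudhari, Vasquez, Marino and Kowalski, a home-nation competitor before not a home-nation competitor: Moreau, Chaudhari and Vasquez (a home-nation competitor) before Marino and Kowalski (not a home-nation competitor).
Among Moreau, Chaudhari and Vasquez, by ranking points (higher first): Moreau (7061 pts) before Chaudhari (4185 pts) before Vasquez (2403 pts).
Marino and Kowalski both have ranking points 4825 pts, so the next rule applies.
Among Marino and Kowalski, by world ranking (lower first): Marino (6) before Kowalski (85).
Among Saleh, Leclerc, Whitfield, Mbeki and Varga, a home-nation competitor before not a home-nation competitor: Saleh, Leclerc and Whitfield (a home-nation competitor) before Mbeki and Varga (not a home-nation competitor).
Among Saleh, Leclerc and Whitfield, by ranking points (higher first): Saleh (9144 pts) before Leclerc (8590 pts) before Whitfield (4755 pts).
Mbeki and Varga both have ranking points 3210 pts, so the next rule applies.
Among Mbeki and Varga, by world ranking (lower first): Mbeki (138) before Varga (163).
Order: Moreau, Chaudhari, Vasquez, Marino, Kowalski, Saleh, Leclerc, Whitfield, Mbeki, Varga.

Kowalski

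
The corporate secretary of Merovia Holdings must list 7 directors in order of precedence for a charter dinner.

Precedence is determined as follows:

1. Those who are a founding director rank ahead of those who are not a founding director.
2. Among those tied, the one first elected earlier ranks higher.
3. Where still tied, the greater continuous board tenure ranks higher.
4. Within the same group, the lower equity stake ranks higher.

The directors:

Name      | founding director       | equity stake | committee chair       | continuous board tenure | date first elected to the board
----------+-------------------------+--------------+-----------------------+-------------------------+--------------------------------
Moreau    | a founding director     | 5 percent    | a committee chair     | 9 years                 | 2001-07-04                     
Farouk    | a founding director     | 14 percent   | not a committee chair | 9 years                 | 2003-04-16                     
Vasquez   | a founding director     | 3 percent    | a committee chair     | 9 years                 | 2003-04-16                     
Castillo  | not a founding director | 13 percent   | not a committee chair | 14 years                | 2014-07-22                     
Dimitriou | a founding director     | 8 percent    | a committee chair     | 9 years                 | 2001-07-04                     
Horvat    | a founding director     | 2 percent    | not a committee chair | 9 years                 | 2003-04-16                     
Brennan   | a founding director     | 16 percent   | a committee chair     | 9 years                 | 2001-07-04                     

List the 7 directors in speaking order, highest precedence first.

Moreau, Dimitriou, Brennan, Horvat, Vasquez, Farouk, Castillo

By the first rule: Moreau, Dimitriou, Brennan, Horvat, Vasquez and Farouk (each a founding director); then Castillo (not a founding director).
Among Moreau, Dimitriou, Brennan, Horvat, Vasquez and Farouk, by date first elected to the board (earlier first): Moreau, Dimitriou and Brennan (2001-07-04) before Horvat, Vasquez and Farouk (2003-04-16).
Moreau, Dimitriou and Brennan all have continuous board tenure 9 years, so the next rule applies.
Among Moreau, Dimitriou and Brennan, by equity stake (lower first): Moreau (5 percent) before Dimitriou (8 percent) before Brennan (16 percent).
Horvat, Vasquez and Farouk all have continuous board tenure 9 years, so the next rule applies.
Among Horvat, Vasquez and Farouk, by equity stake (lower first): Horvat (2 percent) before Vasquez (3 percent) before Farouk (14 percent).
Full order: Moreau, Dimitriou, Brennan, Horvat, Vasquez, Farouk, Castillo.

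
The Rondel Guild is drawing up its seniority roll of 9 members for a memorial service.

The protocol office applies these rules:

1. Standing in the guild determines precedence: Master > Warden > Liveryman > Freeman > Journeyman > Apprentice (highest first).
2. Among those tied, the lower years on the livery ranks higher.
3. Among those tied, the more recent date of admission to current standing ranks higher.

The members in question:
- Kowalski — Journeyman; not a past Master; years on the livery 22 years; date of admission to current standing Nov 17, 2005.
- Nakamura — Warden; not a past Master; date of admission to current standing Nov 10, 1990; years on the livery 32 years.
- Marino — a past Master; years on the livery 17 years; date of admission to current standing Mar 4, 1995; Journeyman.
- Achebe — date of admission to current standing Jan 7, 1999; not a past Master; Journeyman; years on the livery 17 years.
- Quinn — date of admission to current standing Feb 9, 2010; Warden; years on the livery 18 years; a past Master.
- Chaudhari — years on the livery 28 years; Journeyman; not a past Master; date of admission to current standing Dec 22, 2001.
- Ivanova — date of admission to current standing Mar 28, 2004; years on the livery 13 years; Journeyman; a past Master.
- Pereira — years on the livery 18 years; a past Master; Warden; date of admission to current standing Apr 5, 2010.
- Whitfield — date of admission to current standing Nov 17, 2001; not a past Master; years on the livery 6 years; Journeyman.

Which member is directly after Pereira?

By standing in the guild: Pereira, Quinn and Nakamura (Warden); then Whitfield, Ivanova, Achebe, Marino, Kowalski and Chaudhari (Journeyman).
Among Pereira, Quinn and Nakamura, by years on the livery (lower first): Pereira and Quinn (18 years) before Nakamura (32 years).
Among Pereira and Quinn, by date of admission to current standing (later first): Pereira (Apr 5, 2010) before Quinn (Feb 9, 2010).
Among Whitfield, Ivanova, Achebe, Marino, Kowalski and Chaudhari, by years on the livery (lower first): Whitfield (6 years) before Ivanova (13 years) before Achebe and Marino (17 years) before Kowalski (22 years) before Chaudhari (28 years).
Among Achebe and Marino, by date of admission to current standing (later first): Achebe (Jan 7, 1999) before Marino (Mar 4, 1995).
Order: Pereira, Quinn, Nakamura, Whitfield, Ivanova, Achebe, Marino, Kowalski, Chaudhari.

Quinn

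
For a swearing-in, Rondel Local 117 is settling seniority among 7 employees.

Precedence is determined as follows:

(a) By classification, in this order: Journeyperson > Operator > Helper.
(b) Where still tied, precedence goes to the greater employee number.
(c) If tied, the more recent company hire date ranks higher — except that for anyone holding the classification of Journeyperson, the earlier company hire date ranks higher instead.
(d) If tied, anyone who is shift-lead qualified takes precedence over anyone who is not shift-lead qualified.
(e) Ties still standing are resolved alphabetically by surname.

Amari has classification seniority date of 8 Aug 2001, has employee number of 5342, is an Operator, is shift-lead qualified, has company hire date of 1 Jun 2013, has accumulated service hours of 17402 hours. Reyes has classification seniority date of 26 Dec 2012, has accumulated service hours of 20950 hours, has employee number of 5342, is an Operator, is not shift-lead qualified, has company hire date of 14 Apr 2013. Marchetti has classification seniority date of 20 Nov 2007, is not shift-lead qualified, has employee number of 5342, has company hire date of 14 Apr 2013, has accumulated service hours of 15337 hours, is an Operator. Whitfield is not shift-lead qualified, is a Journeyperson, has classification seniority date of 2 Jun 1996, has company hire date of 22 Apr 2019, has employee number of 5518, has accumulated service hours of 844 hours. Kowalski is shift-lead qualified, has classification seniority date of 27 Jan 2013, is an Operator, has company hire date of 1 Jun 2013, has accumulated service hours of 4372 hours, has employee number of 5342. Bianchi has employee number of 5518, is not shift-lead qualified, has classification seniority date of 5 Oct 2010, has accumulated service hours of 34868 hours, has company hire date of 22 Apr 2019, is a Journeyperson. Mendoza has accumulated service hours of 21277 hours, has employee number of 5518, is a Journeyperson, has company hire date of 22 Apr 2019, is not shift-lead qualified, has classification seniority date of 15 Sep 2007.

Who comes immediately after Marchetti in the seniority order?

Reyes

By classification: Bianchi, Mendoza and Whitfield (Journeyperson); then Amari, Kowalski, Marchetti and Reyes (Operator).
Bianchi, Mendoza and Whitfield all have employee number 5518, so the next rule applies.
Bianchi, Mendoza and Whitfield all have company hire date 22 Apr 2019, so the next rule applies.
Bianchi, Mendoza and Whitfield are each not shift-lead qualified, so the next rule applies.
Among Bianchi, Mendoza and Whitfield, alphabetically by surname: Bianchi before Mendoza before Whitfield.
Amari, Kowalski, Marchetti and Reyes all have employee number 5342, so the next rule applies.
Among Amari, Kowalski, Marchetti and Reyes, by company hire date (later first): Amari and Kowalski (1 Jun 2013) before Marchetti and Reyes (14 Apr 2013).
Amari and Kowalski are each shift-lead qualified, so the next rule applies.
Among Amari and Kowalski, alphabetically by surname: Amari before Kowalski.
Marchetti and Reyes are each not shift-lead qualified, so the next rule applies.
Among Marchetti and Reyes, alphabetically by surname: Marchetti before Reyes.
Order: Bianchi, Mendoza, Whitfield, Amari, Kowalski, Marchetti, Reyes.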